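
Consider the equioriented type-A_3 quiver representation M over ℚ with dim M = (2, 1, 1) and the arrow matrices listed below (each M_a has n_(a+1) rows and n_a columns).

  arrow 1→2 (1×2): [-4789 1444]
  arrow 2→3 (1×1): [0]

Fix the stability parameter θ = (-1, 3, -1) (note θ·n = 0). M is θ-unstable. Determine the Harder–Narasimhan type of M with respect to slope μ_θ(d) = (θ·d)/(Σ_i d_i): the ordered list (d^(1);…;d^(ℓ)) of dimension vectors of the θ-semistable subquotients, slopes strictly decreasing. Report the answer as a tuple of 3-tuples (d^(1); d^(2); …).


Barcode: M ≅ I[1,1], I[1,2], I[3,3]. HN layers by μ_θ (2 steps, strictly decreasing):
  μ^(1)=3; μ^(2)=-1

((0, 1, 0); (2, 0, 1))


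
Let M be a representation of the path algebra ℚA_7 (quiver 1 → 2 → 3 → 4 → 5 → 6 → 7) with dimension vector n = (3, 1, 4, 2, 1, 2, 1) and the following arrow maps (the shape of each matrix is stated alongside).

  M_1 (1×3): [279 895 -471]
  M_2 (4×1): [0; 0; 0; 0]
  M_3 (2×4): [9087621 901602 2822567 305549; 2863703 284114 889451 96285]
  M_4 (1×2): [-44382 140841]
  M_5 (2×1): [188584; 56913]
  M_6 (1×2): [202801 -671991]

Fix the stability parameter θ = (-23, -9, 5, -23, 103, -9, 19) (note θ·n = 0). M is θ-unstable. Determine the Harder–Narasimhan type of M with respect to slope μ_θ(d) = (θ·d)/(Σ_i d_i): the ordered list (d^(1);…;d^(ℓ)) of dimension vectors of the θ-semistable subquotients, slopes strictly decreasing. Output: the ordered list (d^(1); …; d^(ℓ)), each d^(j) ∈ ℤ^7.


Interval decomposition of M: I[1,1]^2, I[1,2], I[3,3]^2, I[3,4], I[3,7], I[6,6].
HN type (ℓ=4): μ^(1)=113/3; μ^(2)=5; μ^(3)=-9; μ^(4)=-23

((0, 0, 0, 0, 1, 1, 1); (0, 0, 2, 0, 0, 0, 0); (0, 1, 2, 2, 0, 1, 0); (3, 0, 0, 0, 0, 0, 0))


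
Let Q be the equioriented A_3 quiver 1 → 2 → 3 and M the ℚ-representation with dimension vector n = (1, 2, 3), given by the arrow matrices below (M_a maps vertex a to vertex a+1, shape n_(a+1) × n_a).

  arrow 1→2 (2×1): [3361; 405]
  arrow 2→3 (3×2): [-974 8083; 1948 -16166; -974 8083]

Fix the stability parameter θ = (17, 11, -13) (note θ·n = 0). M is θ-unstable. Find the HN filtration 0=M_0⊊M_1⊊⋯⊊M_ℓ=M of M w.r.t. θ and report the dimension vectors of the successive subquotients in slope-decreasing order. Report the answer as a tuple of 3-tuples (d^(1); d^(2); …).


Via rank(M_{q-1}∘⋯∘M_p): M ≅ I[1,3], I[2,2], I[3,3]^2.
μ_θ-semistable layers: μ^(1)=11; μ^(2)=5; μ^(3)=-13

((0, 1, 0); (1, 1, 1); (0, 0, 2))


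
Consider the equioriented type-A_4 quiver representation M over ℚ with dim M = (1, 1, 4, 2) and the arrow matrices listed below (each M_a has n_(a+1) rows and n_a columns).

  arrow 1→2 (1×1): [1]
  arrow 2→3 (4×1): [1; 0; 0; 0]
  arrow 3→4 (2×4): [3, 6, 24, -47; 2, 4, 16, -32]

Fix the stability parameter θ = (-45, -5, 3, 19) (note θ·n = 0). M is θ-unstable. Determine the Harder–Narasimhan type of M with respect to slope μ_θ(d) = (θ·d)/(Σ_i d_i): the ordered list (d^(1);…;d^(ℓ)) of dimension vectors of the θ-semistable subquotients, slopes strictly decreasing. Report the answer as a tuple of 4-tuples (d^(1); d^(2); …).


Barcode: M ≅ I[1,4], I[3,3]^2, I[3,4]. HN layers by μ_θ (4 steps, strictly decreasing):
  μ^(1)=19; μ^(2)=3; μ^(3)=-5; μ^(4)=-45

((0, 0, 0, 2); (0, 0, 4, 0); (0, 1, 0, 0); (1, 0, 0, 0))


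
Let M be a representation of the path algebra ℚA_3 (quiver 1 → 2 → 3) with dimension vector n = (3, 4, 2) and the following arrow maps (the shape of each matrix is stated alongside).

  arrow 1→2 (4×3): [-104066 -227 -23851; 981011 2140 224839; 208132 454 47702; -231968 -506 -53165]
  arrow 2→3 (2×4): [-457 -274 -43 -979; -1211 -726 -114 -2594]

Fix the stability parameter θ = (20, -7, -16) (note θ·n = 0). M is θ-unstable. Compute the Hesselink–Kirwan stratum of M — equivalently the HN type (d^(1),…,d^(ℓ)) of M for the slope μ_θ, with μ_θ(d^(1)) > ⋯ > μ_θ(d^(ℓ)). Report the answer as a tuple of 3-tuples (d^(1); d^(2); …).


Barcode: M ≅ I[1,2], I[1,3]^2, I[2,2]. HN layers by μ_θ (3 steps, strictly decreasing):
  μ^(1)=13/2; μ^(2)=-1; μ^(3)=-7

((1, 1, 0); (2, 2, 2); (0, 1, 0))


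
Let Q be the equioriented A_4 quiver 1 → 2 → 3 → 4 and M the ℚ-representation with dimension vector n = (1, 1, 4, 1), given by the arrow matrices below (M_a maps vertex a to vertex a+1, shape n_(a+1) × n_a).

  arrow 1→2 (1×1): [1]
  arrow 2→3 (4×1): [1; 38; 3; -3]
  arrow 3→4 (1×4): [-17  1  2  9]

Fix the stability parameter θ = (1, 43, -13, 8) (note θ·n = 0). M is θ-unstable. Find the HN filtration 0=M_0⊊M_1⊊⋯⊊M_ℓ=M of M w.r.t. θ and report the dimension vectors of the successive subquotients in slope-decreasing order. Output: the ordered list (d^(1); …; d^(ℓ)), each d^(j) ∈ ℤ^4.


Interval decomposition of M: I[1,3], I[3,3]^2, I[3,4].
HN type (ℓ=4): μ^(1)=15; μ^(2)=8; μ^(3)=1; μ^(4)=-13

((0, 1, 1, 0); (0, 0, 0, 1); (1, 0, 0, 0); (0, 0, 3, 0))


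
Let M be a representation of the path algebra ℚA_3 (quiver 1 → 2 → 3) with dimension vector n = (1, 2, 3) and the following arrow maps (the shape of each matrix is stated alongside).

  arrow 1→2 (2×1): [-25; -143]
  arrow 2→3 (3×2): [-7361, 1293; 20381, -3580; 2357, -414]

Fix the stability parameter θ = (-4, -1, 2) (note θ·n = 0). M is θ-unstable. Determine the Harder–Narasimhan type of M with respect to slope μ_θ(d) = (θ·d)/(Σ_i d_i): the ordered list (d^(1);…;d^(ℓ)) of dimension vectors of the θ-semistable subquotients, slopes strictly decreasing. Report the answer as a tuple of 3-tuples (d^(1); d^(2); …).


Via rank(M_{q-1}∘⋯∘M_p): M ≅ I[1,3], I[2,3], I[3,3].
μ_θ-semistable layers: μ^(1)=2; μ^(2)=-1; μ^(3)=-4

((0, 0, 3); (0, 2, 0); (1, 0, 0))


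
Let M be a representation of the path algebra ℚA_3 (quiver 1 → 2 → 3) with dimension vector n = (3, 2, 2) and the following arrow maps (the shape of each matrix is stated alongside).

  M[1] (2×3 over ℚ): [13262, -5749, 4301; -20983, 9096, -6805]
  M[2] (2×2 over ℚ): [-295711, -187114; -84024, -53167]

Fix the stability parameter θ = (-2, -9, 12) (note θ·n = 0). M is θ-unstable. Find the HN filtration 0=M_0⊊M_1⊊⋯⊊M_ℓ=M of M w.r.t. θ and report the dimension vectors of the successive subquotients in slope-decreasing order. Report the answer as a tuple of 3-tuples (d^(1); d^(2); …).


Barcode: M ≅ I[1,1], I[1,3]^2. HN layers by μ_θ (3 steps, strictly decreasing):
  μ^(1)=12; μ^(2)=-2; μ^(3)=-11/2

((0, 0, 2); (1, 0, 0); (2, 2, 0))


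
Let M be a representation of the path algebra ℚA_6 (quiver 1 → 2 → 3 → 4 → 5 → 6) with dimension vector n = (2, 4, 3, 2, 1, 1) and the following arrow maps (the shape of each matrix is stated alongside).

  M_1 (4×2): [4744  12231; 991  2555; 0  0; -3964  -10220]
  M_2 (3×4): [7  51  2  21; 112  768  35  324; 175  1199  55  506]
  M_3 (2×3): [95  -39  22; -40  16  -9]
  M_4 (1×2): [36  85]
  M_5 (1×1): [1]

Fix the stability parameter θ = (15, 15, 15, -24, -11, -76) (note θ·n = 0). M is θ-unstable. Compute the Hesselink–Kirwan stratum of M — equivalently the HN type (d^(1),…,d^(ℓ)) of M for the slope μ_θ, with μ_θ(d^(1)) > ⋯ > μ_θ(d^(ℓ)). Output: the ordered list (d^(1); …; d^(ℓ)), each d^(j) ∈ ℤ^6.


Barcode: M ≅ I[1,2], I[1,6], I[2,3], I[2,4]. HN layers by μ_θ (3 steps, strictly decreasing):
  μ^(1)=15; μ^(2)=2; μ^(3)=-11

((1, 2, 1, 0, 0, 0); (0, 1, 1, 1, 0, 0); (1, 1, 1, 1, 1, 1))


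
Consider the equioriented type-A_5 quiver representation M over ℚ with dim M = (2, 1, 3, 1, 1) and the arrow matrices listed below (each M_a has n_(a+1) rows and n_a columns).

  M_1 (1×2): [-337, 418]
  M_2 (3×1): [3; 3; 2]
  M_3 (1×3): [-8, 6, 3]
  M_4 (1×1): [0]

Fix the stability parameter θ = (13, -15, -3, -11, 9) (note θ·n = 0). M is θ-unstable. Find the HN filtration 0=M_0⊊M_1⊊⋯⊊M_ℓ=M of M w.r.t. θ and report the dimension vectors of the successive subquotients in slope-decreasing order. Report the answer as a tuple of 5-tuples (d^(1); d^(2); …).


Interval decomposition of M: I[1,1], I[1,3], I[3,3], I[3,4], I[5,5].
HN type (ℓ=5): μ^(1)=13; μ^(2)=9; μ^(3)=-5/3; μ^(4)=-3; μ^(5)=-7

((1, 0, 0, 0, 0); (0, 0, 0, 0, 1); (1, 1, 1, 0, 0); (0, 0, 1, 0, 0); (0, 0, 1, 1, 0))


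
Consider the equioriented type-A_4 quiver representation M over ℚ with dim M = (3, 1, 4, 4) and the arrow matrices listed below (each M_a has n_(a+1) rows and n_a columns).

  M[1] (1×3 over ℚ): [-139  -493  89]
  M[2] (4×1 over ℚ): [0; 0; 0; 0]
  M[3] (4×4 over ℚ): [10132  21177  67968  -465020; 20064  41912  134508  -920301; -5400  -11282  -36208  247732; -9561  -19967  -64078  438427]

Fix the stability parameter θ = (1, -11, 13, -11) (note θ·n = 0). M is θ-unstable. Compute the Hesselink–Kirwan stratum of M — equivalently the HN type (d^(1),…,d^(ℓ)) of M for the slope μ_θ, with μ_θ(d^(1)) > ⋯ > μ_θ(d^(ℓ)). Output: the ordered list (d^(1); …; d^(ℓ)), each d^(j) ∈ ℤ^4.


Interval decomposition of M: I[1,1]^2, I[1,2], I[3,3], I[3,4]^3, I[4,4].
HN type (ℓ=4): μ^(1)=13; μ^(2)=1; μ^(3)=-5; μ^(4)=-11

((0, 0, 1, 0); (2, 0, 3, 3); (1, 1, 0, 0); (0, 0, 0, 1))


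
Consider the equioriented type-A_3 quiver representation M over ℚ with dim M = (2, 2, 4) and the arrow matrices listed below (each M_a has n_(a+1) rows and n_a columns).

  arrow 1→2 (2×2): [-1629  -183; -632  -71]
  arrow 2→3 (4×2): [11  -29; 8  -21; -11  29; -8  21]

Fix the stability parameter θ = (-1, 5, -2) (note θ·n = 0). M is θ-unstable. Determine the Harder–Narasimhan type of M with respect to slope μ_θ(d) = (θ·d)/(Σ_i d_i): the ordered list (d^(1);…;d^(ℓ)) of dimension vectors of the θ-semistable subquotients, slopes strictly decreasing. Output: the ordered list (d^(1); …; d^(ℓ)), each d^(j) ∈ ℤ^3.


Barcode: M ≅ I[1,3]^2, I[3,3]^2. HN layers by μ_θ (3 steps, strictly decreasing):
  μ^(1)=3/2; μ^(2)=-1; μ^(3)=-2

((0, 2, 2); (2, 0, 0); (0, 0, 2))


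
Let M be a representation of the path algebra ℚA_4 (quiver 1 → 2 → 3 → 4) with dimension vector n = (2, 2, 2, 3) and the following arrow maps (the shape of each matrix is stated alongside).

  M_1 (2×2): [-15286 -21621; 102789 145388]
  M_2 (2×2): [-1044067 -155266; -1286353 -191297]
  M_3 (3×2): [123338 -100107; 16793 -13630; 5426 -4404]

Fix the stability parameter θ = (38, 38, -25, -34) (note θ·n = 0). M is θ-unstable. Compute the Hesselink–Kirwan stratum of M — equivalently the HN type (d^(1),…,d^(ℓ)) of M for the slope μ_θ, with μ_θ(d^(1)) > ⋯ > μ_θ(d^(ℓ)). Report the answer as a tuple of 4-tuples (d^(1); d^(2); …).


Barcode: M ≅ I[1,4]^2, I[4,4]. HN layers by μ_θ (2 steps, strictly decreasing):
  μ^(1)=17/4; μ^(2)=-34

((2, 2, 2, 2); (0, 0, 0, 1))


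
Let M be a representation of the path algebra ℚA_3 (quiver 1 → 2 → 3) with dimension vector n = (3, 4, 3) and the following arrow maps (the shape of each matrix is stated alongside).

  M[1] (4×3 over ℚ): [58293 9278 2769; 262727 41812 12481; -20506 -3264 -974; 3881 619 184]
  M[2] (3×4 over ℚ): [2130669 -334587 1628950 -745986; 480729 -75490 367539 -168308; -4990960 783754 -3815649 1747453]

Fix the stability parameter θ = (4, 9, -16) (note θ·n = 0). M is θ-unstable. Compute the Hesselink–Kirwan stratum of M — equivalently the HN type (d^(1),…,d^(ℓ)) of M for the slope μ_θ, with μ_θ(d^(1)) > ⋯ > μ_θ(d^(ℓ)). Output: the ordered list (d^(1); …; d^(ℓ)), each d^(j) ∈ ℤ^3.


Interval decomposition of M: I[1,1], I[1,3]^2, I[2,2], I[2,3].
HN type (ℓ=4): μ^(1)=9; μ^(2)=4; μ^(3)=-1; μ^(4)=-7/2

((0, 1, 0); (1, 0, 0); (2, 2, 2); (0, 1, 1))


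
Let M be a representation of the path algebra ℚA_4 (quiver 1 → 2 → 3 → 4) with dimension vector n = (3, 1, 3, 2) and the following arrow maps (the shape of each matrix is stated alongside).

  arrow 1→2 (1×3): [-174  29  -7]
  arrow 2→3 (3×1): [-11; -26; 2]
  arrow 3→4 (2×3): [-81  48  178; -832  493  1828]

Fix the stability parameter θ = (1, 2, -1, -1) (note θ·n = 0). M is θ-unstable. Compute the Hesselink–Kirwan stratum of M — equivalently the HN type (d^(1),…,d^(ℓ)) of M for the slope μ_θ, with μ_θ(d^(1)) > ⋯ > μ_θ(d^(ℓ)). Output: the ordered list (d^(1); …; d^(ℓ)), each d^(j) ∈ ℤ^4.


Barcode: M ≅ I[1,1]^2, I[1,4], I[3,3], I[3,4]. HN layers by μ_θ (3 steps, strictly decreasing):
  μ^(1)=1; μ^(2)=1/4; μ^(3)=-1

((2, 0, 0, 0); (1, 1, 1, 1); (0, 0, 2, 1))


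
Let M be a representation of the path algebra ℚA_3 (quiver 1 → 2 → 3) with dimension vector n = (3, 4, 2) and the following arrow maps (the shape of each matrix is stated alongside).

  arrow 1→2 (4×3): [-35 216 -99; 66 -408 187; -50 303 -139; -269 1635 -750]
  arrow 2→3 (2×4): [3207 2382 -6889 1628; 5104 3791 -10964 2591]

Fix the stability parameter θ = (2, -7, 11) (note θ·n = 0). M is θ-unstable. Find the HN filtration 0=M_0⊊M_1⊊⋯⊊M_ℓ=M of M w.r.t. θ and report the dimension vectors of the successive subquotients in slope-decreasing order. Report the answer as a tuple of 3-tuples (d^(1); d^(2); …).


Barcode: M ≅ I[1,2], I[1,3]^2, I[2,2]. HN layers by μ_θ (3 steps, strictly decreasing):
  μ^(1)=11; μ^(2)=-5/2; μ^(3)=-7

((0, 0, 2); (3, 3, 0); (0, 1, 0))


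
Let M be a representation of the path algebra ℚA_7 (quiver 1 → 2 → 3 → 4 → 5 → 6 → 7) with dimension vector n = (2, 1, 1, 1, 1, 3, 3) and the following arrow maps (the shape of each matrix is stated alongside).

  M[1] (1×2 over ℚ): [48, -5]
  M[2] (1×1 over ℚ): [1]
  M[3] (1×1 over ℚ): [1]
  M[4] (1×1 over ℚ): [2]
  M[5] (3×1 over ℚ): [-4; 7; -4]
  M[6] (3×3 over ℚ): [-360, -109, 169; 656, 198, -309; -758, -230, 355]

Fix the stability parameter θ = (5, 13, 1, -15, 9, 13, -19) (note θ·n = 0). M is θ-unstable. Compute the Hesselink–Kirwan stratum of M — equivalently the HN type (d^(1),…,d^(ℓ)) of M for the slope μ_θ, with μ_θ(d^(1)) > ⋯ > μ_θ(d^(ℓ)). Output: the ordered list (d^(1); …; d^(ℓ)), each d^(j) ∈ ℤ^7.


Barcode: M ≅ I[1,1], I[1,7], I[6,7]^2. HN layers by μ_θ (3 steps, strictly decreasing):
  μ^(1)=5; μ^(2)=1; μ^(3)=-3

((1, 0, 0, 0, 0, 0, 0); (1, 1, 1, 1, 1, 1, 1); (0, 0, 0, 0, 0, 2, 2))


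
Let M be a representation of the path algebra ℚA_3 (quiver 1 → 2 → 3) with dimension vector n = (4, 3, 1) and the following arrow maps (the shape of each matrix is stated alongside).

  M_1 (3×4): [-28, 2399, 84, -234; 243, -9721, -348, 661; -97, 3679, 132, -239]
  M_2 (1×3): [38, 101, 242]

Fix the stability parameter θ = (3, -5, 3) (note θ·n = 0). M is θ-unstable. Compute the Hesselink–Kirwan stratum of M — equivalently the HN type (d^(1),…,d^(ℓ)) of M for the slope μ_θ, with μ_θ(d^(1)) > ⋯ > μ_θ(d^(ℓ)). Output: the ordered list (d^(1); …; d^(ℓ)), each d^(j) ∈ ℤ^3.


Barcode: M ≅ I[1,1]^2, I[1,2], I[1,3], I[2,2]. HN layers by μ_θ (3 steps, strictly decreasing):
  μ^(1)=3; μ^(2)=-1; μ^(3)=-5

((2, 0, 1); (2, 2, 0); (0, 1, 0))


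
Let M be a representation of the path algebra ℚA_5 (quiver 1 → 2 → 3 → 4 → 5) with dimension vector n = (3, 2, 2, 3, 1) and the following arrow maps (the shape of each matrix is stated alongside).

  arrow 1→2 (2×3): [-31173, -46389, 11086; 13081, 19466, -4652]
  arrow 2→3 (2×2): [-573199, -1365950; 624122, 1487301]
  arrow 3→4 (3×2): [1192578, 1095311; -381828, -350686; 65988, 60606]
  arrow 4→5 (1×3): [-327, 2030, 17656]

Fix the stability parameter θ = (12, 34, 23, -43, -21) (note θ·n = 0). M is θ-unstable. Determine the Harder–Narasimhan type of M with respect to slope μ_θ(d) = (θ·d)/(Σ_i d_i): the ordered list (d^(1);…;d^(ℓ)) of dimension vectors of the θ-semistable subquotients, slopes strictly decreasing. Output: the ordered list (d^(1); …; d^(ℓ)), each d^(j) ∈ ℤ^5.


Via rank(M_{q-1}∘⋯∘M_p): M ≅ I[1,1], I[1,3], I[1,5], I[4,4]^2.
μ_θ-semistable layers: μ^(1)=57/2; μ^(2)=12; μ^(3)=1; μ^(4)=-43

((0, 1, 1, 0, 0); (2, 0, 0, 0, 0); (1, 1, 1, 1, 1); (0, 0, 0, 2, 0))


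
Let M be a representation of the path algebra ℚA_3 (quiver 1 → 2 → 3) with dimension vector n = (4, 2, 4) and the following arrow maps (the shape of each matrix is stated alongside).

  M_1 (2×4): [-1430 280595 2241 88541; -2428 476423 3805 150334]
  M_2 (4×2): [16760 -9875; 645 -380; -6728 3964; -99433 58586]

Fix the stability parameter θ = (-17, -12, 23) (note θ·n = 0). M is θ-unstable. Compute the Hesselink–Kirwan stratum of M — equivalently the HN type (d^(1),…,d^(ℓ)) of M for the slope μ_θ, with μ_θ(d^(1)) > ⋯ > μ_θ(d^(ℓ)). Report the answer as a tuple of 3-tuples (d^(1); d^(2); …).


Interval decomposition of M: I[1,1]^2, I[1,3]^2, I[3,3]^2.
HN type (ℓ=3): μ^(1)=23; μ^(2)=-12; μ^(3)=-17

((0, 0, 4); (0, 2, 0); (4, 0, 0))


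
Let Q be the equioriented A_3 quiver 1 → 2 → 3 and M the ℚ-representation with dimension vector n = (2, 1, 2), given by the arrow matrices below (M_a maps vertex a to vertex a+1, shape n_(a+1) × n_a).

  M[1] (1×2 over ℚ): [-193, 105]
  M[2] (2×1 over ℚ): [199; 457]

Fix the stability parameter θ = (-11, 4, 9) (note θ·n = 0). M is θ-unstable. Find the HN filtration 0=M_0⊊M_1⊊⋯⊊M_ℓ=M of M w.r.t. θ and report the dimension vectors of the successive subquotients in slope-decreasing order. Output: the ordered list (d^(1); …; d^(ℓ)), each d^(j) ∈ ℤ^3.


Via rank(M_{q-1}∘⋯∘M_p): M ≅ I[1,1], I[1,3], I[3,3].
μ_θ-semistable layers: μ^(1)=9; μ^(2)=4; μ^(3)=-11

((0, 0, 2); (0, 1, 0); (2, 0, 0))


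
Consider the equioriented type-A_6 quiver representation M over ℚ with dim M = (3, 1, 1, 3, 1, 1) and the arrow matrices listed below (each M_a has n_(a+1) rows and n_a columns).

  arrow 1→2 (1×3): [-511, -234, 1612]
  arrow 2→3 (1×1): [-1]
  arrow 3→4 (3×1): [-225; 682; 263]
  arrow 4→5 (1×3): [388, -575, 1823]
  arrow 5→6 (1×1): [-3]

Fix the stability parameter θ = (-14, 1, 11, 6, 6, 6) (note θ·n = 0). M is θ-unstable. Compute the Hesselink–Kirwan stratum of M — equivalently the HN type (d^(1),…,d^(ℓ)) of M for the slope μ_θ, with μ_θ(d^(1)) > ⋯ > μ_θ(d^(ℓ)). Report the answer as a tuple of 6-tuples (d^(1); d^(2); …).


Interval decomposition of M: I[1,1]^2, I[1,6], I[4,4]^2.
HN type (ℓ=4): μ^(1)=29/4; μ^(2)=6; μ^(3)=1; μ^(4)=-14

((0, 0, 1, 1, 1, 1); (0, 0, 0, 2, 0, 0); (0, 1, 0, 0, 0, 0); (3, 0, 0, 0, 0, 0))


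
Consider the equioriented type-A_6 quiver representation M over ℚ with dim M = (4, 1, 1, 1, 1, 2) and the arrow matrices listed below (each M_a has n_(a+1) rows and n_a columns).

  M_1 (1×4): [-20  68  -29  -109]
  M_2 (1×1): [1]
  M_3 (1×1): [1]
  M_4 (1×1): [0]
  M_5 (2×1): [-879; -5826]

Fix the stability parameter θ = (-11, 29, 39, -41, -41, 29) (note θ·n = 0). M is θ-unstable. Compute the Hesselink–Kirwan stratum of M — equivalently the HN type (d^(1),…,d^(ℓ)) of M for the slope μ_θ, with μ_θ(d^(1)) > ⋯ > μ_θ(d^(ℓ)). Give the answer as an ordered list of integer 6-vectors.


Via rank(M_{q-1}∘⋯∘M_p): M ≅ I[1,1]^3, I[1,4], I[5,6], I[6,6].
μ_θ-semistable layers: μ^(1)=29; μ^(2)=9; μ^(3)=-11; μ^(4)=-41

((0, 0, 0, 0, 0, 2); (0, 1, 1, 1, 0, 0); (4, 0, 0, 0, 0, 0); (0, 0, 0, 0, 1, 0))


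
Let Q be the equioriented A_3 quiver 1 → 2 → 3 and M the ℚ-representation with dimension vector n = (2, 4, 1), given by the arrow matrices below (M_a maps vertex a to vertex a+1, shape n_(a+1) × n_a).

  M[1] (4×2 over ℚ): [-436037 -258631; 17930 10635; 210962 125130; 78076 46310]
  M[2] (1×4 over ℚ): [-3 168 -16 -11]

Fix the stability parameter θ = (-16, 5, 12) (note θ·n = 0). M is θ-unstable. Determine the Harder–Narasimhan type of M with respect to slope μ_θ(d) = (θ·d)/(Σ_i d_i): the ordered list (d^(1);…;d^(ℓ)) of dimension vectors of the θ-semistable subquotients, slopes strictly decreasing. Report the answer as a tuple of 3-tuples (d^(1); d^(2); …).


Barcode: M ≅ I[1,2], I[1,3], I[2,2]^2. HN layers by μ_θ (3 steps, strictly decreasing):
  μ^(1)=12; μ^(2)=5; μ^(3)=-16

((0, 0, 1); (0, 4, 0); (2, 0, 0))


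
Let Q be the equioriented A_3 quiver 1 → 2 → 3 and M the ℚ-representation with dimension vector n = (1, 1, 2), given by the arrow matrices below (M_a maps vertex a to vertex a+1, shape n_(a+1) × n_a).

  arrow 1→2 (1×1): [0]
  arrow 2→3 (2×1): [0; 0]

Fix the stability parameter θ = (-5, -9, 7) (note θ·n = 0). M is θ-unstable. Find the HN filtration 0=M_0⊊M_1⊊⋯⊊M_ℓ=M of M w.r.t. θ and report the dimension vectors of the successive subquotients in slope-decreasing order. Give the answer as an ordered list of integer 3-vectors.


Barcode: M ≅ I[1,1], I[2,2], I[3,3]^2. HN layers by μ_θ (3 steps, strictly decreasing):
  μ^(1)=7; μ^(2)=-5; μ^(3)=-9

((0, 0, 2); (1, 0, 0); (0, 1, 0))


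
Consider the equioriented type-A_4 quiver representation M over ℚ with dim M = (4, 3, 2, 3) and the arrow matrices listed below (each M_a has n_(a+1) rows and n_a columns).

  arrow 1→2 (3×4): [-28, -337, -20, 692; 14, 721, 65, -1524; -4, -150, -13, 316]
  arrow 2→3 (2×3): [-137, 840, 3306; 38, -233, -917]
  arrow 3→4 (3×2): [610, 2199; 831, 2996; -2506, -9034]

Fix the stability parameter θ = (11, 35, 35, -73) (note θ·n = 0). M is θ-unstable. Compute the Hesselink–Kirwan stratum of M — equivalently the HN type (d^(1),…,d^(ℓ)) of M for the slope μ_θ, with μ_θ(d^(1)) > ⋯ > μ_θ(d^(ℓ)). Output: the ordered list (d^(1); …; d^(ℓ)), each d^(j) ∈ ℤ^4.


Barcode: M ≅ I[1,1], I[1,2], I[1,4]^2, I[4,4]. HN layers by μ_θ (4 steps, strictly decreasing):
  μ^(1)=35; μ^(2)=11; μ^(3)=2; μ^(4)=-73

((0, 1, 0, 0); (2, 0, 0, 0); (2, 2, 2, 2); (0, 0, 0, 1))


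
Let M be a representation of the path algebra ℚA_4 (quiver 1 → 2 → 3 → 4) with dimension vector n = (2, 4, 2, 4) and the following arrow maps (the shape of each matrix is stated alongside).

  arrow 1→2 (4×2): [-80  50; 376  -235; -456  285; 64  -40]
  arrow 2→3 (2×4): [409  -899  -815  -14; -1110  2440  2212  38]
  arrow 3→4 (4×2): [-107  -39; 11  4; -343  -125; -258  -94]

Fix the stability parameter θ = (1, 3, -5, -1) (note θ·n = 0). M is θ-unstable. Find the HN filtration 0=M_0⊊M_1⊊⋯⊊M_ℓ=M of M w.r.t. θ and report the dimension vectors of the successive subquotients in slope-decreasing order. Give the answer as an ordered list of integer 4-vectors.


Interval decomposition of M: I[1,1], I[1,2], I[2,2], I[2,4]^2, I[4,4]^2.
HN type (ℓ=3): μ^(1)=3; μ^(2)=1; μ^(3)=-1

((0, 2, 0, 0); (2, 0, 0, 0); (0, 2, 2, 4))


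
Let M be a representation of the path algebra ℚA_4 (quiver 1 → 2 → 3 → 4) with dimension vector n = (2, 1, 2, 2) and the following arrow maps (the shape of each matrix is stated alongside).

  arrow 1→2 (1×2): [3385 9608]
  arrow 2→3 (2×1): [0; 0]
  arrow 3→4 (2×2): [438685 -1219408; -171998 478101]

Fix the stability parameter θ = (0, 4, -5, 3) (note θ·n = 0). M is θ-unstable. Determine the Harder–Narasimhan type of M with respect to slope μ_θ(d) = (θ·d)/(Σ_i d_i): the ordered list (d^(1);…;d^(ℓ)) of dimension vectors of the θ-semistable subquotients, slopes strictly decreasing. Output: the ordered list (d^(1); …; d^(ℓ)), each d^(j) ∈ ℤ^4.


Interval decomposition of M: I[1,1], I[1,2], I[3,4]^2.
HN type (ℓ=4): μ^(1)=4; μ^(2)=3; μ^(3)=0; μ^(4)=-5

((0, 1, 0, 0); (0, 0, 0, 2); (2, 0, 0, 0); (0, 0, 2, 0))


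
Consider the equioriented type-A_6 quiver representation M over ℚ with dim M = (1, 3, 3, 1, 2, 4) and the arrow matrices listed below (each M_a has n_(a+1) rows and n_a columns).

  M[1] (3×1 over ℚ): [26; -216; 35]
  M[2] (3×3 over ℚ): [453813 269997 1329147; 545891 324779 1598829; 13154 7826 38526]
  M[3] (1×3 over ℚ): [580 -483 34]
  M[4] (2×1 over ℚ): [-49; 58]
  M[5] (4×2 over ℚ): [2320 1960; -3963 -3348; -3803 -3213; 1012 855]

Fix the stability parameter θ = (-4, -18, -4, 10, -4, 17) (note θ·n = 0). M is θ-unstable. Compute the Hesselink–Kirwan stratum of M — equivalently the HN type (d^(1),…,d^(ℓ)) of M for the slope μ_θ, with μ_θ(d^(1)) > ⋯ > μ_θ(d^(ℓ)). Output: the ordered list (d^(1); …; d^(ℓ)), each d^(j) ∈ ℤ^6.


Via rank(M_{q-1}∘⋯∘M_p): M ≅ I[1,6], I[2,2]^2, I[3,3]^2, I[5,6], I[6,6]^2.
μ_θ-semistable layers: μ^(1)=17; μ^(2)=3; μ^(3)=-4; μ^(4)=-11; μ^(5)=-18

((0, 0, 0, 0, 0, 4); (0, 0, 0, 1, 1, 0); (0, 0, 3, 0, 1, 0); (1, 1, 0, 0, 0, 0); (0, 2, 0, 0, 0, 0))


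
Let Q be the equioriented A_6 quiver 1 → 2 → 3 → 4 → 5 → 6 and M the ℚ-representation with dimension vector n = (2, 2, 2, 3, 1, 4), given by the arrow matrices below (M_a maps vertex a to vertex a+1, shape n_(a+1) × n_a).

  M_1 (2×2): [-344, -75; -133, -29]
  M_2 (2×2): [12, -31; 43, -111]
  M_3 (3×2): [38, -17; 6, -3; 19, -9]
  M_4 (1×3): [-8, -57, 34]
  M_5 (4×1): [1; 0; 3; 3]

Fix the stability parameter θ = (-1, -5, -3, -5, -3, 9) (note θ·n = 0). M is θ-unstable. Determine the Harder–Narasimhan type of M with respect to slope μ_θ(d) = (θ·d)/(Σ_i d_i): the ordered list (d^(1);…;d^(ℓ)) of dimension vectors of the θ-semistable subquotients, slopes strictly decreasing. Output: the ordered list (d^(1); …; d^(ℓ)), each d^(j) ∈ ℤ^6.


Via rank(M_{q-1}∘⋯∘M_p): M ≅ I[1,4], I[1,6], I[4,4], I[6,6]^3.
μ_θ-semistable layers: μ^(1)=9; μ^(2)=-3; μ^(3)=-7/2; μ^(4)=-5

((0, 0, 0, 0, 0, 4); (0, 0, 0, 0, 1, 0); (2, 2, 2, 2, 0, 0); (0, 0, 0, 1, 0, 0))


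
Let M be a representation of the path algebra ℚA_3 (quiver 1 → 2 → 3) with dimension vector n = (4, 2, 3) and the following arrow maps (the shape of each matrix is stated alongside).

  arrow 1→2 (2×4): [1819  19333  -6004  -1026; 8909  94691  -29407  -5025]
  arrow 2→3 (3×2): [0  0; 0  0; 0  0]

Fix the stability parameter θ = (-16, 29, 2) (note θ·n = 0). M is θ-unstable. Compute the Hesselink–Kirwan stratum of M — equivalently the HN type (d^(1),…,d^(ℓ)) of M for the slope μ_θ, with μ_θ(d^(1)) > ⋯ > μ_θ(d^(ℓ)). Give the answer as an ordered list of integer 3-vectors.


Barcode: M ≅ I[1,1]^2, I[1,2]^2, I[3,3]^3. HN layers by μ_θ (3 steps, strictly decreasing):
  μ^(1)=29; μ^(2)=2; μ^(3)=-16

((0, 2, 0); (0, 0, 3); (4, 0, 0))


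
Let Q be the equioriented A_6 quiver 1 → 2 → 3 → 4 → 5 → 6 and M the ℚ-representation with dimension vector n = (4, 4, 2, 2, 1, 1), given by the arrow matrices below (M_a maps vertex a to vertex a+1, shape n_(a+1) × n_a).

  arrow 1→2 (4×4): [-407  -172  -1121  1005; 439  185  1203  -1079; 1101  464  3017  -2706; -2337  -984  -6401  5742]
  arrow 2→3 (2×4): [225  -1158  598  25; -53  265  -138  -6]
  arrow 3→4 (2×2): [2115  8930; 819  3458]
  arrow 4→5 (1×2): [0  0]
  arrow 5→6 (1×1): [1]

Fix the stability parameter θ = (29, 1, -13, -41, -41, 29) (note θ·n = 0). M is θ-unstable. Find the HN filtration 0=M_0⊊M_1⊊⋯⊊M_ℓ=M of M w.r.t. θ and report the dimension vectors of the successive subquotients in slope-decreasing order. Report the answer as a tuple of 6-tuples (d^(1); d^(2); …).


Via rank(M_{q-1}∘⋯∘M_p): M ≅ I[1,2]^2, I[1,3], I[1,4], I[4,4], I[5,6].
μ_θ-semistable layers: μ^(1)=29; μ^(2)=15; μ^(3)=17/3; μ^(4)=-6; μ^(5)=-41

((0, 0, 0, 0, 0, 1); (2, 2, 0, 0, 0, 0); (1, 1, 1, 0, 0, 0); (1, 1, 1, 1, 0, 0); (0, 0, 0, 1, 1, 0))


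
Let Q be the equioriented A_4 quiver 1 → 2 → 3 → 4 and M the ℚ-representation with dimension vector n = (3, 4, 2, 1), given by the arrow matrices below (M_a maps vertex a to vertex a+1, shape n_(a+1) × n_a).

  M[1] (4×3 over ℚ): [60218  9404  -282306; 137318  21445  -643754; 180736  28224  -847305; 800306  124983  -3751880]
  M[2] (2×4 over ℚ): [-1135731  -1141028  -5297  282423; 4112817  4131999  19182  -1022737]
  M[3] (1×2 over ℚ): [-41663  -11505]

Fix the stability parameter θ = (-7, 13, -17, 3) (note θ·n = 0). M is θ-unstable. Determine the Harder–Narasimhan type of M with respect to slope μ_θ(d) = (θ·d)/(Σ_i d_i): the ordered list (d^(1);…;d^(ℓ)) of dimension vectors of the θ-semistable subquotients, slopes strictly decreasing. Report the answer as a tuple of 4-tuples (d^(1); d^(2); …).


Interval decomposition of M: I[1,2], I[1,3], I[1,4], I[2,2].
HN type (ℓ=4): μ^(1)=13; μ^(2)=3; μ^(3)=-2; μ^(4)=-7

((0, 2, 0, 0); (0, 0, 0, 1); (0, 2, 2, 0); (3, 0, 0, 0))


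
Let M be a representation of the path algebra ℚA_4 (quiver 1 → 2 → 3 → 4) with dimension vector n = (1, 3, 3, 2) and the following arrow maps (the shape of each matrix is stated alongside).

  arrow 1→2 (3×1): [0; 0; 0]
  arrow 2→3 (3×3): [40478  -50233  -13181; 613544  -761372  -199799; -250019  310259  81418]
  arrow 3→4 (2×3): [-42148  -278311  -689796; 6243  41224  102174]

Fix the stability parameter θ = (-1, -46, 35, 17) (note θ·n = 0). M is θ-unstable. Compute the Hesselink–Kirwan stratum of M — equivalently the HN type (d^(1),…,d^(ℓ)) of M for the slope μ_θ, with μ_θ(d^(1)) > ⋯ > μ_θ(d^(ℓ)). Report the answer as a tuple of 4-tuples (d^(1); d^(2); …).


Interval decomposition of M: I[1,1], I[2,3], I[2,4]^2.
HN type (ℓ=4): μ^(1)=35; μ^(2)=26; μ^(3)=-1; μ^(4)=-46

((0, 0, 1, 0); (0, 0, 2, 2); (1, 0, 0, 0); (0, 3, 0, 0))


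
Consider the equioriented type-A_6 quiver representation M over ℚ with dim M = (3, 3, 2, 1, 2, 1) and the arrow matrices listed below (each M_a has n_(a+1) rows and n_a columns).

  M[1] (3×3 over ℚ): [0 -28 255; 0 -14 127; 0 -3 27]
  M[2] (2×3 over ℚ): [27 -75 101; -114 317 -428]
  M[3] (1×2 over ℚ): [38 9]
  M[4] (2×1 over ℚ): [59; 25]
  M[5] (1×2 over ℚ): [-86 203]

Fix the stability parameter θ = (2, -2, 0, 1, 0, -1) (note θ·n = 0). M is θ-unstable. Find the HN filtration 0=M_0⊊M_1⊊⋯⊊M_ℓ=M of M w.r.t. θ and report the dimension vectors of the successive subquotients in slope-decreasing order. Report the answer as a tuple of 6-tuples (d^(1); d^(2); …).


Barcode: M ≅ I[1,1], I[1,3], I[1,6], I[2,2], I[5,5]. HN layers by μ_θ (3 steps, strictly decreasing):
  μ^(1)=2; μ^(2)=0; μ^(3)=-2

((1, 0, 0, 0, 0, 0); (2, 2, 2, 1, 2, 1); (0, 1, 0, 0, 0, 0))


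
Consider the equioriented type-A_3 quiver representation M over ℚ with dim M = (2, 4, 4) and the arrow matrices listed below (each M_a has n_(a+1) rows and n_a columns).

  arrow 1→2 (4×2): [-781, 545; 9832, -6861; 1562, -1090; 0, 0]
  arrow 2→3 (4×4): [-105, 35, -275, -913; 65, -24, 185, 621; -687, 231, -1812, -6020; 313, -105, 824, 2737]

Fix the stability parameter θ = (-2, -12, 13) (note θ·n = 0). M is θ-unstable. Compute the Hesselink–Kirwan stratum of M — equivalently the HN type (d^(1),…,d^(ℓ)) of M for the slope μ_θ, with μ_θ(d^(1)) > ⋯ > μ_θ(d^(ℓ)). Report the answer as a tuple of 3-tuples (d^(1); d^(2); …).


Via rank(M_{q-1}∘⋯∘M_p): M ≅ I[1,3]^2, I[2,3]^2.
μ_θ-semistable layers: μ^(1)=13; μ^(2)=-7; μ^(3)=-12

((0, 0, 4); (2, 2, 0); (0, 2, 0))


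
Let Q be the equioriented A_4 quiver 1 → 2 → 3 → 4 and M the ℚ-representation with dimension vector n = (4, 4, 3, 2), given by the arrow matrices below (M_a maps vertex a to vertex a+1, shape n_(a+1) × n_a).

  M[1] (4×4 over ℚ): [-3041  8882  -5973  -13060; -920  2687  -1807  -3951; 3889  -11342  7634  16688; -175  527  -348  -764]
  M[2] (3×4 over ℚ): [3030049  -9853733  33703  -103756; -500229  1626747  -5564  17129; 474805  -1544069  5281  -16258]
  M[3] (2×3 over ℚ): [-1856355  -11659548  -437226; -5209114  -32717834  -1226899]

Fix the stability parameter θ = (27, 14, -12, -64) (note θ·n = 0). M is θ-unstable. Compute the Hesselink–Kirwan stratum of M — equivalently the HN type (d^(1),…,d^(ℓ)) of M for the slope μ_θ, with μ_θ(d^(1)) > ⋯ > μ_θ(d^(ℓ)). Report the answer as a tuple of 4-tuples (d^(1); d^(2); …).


Via rank(M_{q-1}∘⋯∘M_p): M ≅ I[1,2]^2, I[1,3], I[1,4], I[3,4].
μ_θ-semistable layers: μ^(1)=41/2; μ^(2)=29/3; μ^(3)=-35/4; μ^(4)=-38

((2, 2, 0, 0); (1, 1, 1, 0); (1, 1, 1, 1); (0, 0, 1, 1))


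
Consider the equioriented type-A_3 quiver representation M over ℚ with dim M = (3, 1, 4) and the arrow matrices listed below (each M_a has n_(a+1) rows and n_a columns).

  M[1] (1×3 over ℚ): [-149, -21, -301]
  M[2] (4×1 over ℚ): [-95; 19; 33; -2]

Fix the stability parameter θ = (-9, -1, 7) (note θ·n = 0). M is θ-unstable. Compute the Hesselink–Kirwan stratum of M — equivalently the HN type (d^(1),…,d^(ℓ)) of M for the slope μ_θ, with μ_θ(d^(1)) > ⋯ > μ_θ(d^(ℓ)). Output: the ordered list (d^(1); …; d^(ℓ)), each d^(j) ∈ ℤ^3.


Via rank(M_{q-1}∘⋯∘M_p): M ≅ I[1,1]^2, I[1,3], I[3,3]^3.
μ_θ-semistable layers: μ^(1)=7; μ^(2)=-1; μ^(3)=-9

((0, 0, 4); (0, 1, 0); (3, 0, 0))


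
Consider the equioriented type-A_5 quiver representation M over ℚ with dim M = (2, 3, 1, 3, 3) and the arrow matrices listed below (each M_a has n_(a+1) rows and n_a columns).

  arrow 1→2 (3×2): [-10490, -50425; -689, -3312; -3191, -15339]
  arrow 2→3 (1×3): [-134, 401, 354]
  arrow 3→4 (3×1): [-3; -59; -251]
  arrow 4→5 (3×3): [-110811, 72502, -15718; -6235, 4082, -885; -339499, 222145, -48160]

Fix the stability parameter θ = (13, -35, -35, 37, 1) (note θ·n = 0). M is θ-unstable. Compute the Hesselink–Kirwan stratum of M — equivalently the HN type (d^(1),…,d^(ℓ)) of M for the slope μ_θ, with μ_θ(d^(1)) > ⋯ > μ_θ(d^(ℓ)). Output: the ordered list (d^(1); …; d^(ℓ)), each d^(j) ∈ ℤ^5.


Interval decomposition of M: I[1,2], I[1,5], I[2,2], I[4,5]^2.
HN type (ℓ=4): μ^(1)=19; μ^(2)=-11; μ^(3)=-19; μ^(4)=-35

((0, 0, 0, 3, 3); (1, 1, 0, 0, 0); (1, 1, 1, 0, 0); (0, 1, 0, 0, 0))


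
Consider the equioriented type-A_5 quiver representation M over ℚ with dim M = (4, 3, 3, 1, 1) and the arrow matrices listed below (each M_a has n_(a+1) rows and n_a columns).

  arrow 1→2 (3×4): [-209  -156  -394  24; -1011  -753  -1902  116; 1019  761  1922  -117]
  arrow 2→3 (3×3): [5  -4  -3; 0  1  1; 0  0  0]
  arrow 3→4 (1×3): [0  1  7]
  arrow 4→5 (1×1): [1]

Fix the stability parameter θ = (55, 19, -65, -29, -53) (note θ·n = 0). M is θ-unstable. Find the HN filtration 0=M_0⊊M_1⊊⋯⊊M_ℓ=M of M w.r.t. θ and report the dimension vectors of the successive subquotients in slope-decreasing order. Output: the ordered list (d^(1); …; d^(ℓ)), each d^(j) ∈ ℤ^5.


Via rank(M_{q-1}∘⋯∘M_p): M ≅ I[1,1], I[1,2], I[1,3], I[1,5], I[3,3].
μ_θ-semistable layers: μ^(1)=55; μ^(2)=37; μ^(3)=3; μ^(4)=-73/5; μ^(5)=-65

((1, 0, 0, 0, 0); (1, 1, 0, 0, 0); (1, 1, 1, 0, 0); (1, 1, 1, 1, 1); (0, 0, 1, 0, 0))


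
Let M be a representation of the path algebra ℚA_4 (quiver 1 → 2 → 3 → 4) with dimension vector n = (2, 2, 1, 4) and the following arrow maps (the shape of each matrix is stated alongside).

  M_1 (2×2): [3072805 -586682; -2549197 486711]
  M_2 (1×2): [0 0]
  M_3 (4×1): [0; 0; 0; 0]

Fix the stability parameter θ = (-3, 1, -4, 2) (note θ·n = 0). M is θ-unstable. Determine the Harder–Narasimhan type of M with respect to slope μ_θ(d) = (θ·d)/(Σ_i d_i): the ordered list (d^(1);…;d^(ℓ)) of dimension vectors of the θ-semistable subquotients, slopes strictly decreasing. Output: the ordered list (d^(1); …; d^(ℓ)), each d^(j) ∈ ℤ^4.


Barcode: M ≅ I[1,2]^2, I[3,3], I[4,4]^4. HN layers by μ_θ (4 steps, strictly decreasing):
  μ^(1)=2; μ^(2)=1; μ^(3)=-3; μ^(4)=-4

((0, 0, 0, 4); (0, 2, 0, 0); (2, 0, 0, 0); (0, 0, 1, 0))


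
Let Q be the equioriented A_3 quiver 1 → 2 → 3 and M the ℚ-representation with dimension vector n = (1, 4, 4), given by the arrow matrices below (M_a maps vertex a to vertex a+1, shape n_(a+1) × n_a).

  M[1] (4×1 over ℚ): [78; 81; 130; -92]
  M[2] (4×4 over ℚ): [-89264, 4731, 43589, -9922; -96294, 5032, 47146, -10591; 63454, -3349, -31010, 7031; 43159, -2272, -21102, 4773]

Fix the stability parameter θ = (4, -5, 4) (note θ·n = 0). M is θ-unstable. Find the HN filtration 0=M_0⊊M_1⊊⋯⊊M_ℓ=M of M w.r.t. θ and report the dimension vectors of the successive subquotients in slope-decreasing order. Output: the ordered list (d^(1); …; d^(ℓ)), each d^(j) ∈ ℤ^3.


Barcode: M ≅ I[1,3], I[2,3]^3. HN layers by μ_θ (3 steps, strictly decreasing):
  μ^(1)=4; μ^(2)=-1/2; μ^(3)=-5

((0, 0, 4); (1, 1, 0); (0, 3, 0))


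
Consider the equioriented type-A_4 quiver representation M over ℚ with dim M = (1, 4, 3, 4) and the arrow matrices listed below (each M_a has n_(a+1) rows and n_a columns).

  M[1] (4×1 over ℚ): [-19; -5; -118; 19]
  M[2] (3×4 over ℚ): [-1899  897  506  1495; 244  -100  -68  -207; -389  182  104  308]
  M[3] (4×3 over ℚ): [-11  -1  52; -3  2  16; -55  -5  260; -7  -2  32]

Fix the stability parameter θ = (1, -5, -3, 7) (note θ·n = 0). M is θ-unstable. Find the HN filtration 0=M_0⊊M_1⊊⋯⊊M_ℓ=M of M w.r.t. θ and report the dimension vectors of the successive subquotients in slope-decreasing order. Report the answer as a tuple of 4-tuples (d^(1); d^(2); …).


Interval decomposition of M: I[1,4], I[2,2], I[2,3], I[2,4], I[4,4]^2.
HN type (ℓ=4): μ^(1)=7; μ^(2)=-7/3; μ^(3)=-3; μ^(4)=-5

((0, 0, 0, 4); (1, 1, 1, 0); (0, 0, 2, 0); (0, 3, 0, 0))


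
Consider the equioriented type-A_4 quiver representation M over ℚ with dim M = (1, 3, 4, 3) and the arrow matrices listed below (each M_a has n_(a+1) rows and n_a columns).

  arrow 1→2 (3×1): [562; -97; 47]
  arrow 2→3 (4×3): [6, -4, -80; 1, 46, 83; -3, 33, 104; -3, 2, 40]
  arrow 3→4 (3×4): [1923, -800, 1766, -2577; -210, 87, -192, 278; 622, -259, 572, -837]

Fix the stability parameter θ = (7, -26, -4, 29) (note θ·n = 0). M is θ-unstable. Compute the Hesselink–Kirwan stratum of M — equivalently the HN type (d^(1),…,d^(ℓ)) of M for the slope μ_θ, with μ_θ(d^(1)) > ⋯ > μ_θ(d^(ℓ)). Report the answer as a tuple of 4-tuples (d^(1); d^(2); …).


Barcode: M ≅ I[1,4], I[2,4]^2, I[3,3]. HN layers by μ_θ (4 steps, strictly decreasing):
  μ^(1)=29; μ^(2)=-4; μ^(3)=-19/2; μ^(4)=-26

((0, 0, 0, 3); (0, 0, 4, 0); (1, 1, 0, 0); (0, 2, 0, 0))


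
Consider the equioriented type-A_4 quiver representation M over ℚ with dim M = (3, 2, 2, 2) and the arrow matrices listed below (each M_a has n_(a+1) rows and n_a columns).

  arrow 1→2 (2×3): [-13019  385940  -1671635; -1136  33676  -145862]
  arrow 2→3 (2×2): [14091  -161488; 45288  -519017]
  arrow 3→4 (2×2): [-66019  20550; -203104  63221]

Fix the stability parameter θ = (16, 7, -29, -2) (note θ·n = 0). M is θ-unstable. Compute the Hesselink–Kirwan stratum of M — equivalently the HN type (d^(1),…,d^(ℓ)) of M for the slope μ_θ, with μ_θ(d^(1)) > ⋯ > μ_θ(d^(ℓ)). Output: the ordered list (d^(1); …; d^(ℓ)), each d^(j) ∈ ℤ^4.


Via rank(M_{q-1}∘⋯∘M_p): M ≅ I[1,1], I[1,4]^2.
μ_θ-semistable layers: μ^(1)=16; μ^(2)=-2

((1, 0, 0, 0); (2, 2, 2, 2))


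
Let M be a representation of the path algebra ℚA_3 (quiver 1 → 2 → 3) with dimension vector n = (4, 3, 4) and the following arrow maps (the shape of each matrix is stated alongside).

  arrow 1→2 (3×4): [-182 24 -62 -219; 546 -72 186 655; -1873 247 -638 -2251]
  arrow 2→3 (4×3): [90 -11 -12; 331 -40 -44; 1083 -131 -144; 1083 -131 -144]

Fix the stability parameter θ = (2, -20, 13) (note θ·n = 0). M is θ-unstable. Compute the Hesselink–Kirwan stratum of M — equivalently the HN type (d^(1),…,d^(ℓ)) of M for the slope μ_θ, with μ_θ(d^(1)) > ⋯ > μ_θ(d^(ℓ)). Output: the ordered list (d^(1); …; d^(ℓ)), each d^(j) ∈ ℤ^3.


Via rank(M_{q-1}∘⋯∘M_p): M ≅ I[1,1], I[1,2], I[1,3]^2, I[3,3]^2.
μ_θ-semistable layers: μ^(1)=13; μ^(2)=2; μ^(3)=-9

((0, 0, 4); (1, 0, 0); (3, 3, 0))


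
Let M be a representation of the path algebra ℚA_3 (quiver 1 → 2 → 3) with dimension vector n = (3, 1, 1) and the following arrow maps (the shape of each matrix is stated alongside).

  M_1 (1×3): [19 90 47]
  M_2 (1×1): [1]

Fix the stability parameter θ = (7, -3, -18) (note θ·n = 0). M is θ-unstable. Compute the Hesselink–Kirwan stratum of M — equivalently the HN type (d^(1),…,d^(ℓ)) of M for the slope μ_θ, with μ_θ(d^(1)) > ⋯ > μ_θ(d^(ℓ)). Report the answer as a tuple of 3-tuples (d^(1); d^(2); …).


Via rank(M_{q-1}∘⋯∘M_p): M ≅ I[1,1]^2, I[1,3].
μ_θ-semistable layers: μ^(1)=7; μ^(2)=-14/3

((2, 0, 0); (1, 1, 1))
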